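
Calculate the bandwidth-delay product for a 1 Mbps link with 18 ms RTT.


BDP = bandwidth * RTT
= 1 Mbps * 18 ms
= 1 * 1e6 * 18 / 1000 bits
= 18000 bits
= 2250 bytes
= 2.1973 KB
BDP = 18000 bits (2250 bytes)


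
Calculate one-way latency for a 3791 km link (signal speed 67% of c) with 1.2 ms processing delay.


Speed = 0.67 * 3e5 km/s = 201000 km/s
Propagation delay = 3791 / 201000 = 0.0189 s = 18.8607 ms
Processing delay = 1.2 ms
Total one-way latency = 20.0607 ms


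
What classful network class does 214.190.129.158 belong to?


First octet: 214
Binary: 11010110
110xxxxx -> Class C (192-223)
Class C, default mask 255.255.255.0 (/24)


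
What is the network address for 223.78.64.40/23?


IP:   11011111.01001110.01000000.00101000
Mask: 11111111.11111111.11111110.00000000
AND operation:
Net:  11011111.01001110.01000000.00000000
Network: 223.78.64.0/23


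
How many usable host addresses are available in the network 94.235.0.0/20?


Host bits = 32 - 20 = 12
Total addresses = 2^12 = 4096
Usable = total - 2 (network and broadcast)
Usable hosts: 4094


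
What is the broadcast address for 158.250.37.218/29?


Network: 158.250.37.216/29
Host bits = 3
Set all host bits to 1:
Broadcast: 158.250.37.223


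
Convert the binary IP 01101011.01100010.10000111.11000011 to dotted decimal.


01101011 = 107
01100010 = 98
10000111 = 135
11000011 = 195
IP: 107.98.135.195


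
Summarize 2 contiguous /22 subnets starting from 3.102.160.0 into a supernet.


Original prefix: /22
Number of subnets: 2 = 2^1
New prefix = 22 - 1 = 21
Supernet: 3.102.160.0/21


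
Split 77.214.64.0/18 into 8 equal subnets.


New prefix = 18 + 3 = 21
Each subnet has 2048 addresses
  77.214.64.0/21
  77.214.72.0/21
  77.214.80.0/21
  77.214.88.0/21
  77.214.96.0/21
  77.214.104.0/21
  77.214.112.0/21
  77.214.120.0/21
Subnets: 77.214.64.0/21, 77.214.72.0/21, 77.214.80.0/21, 77.214.88.0/21, 77.214.96.0/21, 77.214.104.0/21, 77.214.112.0/21, 77.214.120.0/21


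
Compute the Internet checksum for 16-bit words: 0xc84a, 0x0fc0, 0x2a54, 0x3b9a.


Sum all words (with carry folding):
+ 0xc84a = 0xc84a
+ 0x0fc0 = 0xd80a
+ 0x2a54 = 0x025f
+ 0x3b9a = 0x3df9
One's complement: ~0x3df9
Checksum = 0xc206


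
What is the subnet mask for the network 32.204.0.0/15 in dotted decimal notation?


/15 means 15 network bits, 17 host bits
Binary: 11111111111111100000000000000000
Mask: 255.254.0.0


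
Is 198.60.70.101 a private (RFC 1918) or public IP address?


RFC 1918 private ranges:
  10.0.0.0/8 (10.0.0.0 - 10.255.255.255)
  172.16.0.0/12 (172.16.0.0 - 172.31.255.255)
  192.168.0.0/16 (192.168.0.0 - 192.168.255.255)
Public (not in any RFC 1918 range)


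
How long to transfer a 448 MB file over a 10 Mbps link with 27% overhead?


Effective throughput = 10 * (1 - 27/100) = 7.3 Mbps
File size in Mb = 448 * 8 = 3584 Mb
Time = 3584 / 7.3
Time = 490.9589 seconds


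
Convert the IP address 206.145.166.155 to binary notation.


206 = 11001110
145 = 10010001
166 = 10100110
155 = 10011011
Binary: 11001110.10010001.10100110.10011011


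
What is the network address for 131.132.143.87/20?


IP:   10000011.10000100.10001111.01010111
Mask: 11111111.11111111.11110000.00000000
AND operation:
Net:  10000011.10000100.10000000.00000000
Network: 131.132.128.0/20


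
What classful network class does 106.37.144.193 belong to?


First octet: 106
Binary: 01101010
0xxxxxxx -> Class A (1-126)
Class A, default mask 255.0.0.0 (/8)


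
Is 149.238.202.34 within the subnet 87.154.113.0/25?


Subnet network: 87.154.113.0
Test IP AND mask: 149.238.202.0
No, 149.238.202.34 is not in 87.154.113.0/25


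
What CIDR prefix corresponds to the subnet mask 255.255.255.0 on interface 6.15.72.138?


Binary: 11111111.11111111.11111111.00000000
Count leading 1s
Prefix: /24


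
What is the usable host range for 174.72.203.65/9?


Network: 174.0.0.0
Broadcast: 174.127.255.255
First usable = network + 1
Last usable = broadcast - 1
Range: 174.0.0.1 to 174.127.255.254


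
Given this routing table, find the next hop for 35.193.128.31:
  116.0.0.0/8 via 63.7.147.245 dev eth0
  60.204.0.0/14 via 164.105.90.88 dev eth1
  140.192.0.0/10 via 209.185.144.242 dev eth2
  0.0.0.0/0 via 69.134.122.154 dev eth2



Longest prefix match for 35.193.128.31:
  /8 116.0.0.0: no
  /14 60.204.0.0: no
  /10 140.192.0.0: no
  /0 0.0.0.0: MATCH
Selected: next-hop 69.134.122.154 via eth2 (matched /0)


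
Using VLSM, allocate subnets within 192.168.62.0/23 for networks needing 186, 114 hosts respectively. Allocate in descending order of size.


186 hosts -> /24 (254 usable): 192.168.62.0/24
114 hosts -> /25 (126 usable): 192.168.63.0/25
Allocation: 192.168.62.0/24 (186 hosts, 254 usable); 192.168.63.0/25 (114 hosts, 126 usable)


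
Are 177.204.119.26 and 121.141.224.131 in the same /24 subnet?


Mask: 255.255.255.0
177.204.119.26 AND mask = 177.204.119.0
121.141.224.131 AND mask = 121.141.224.0
No, different subnets (177.204.119.0 vs 121.141.224.0)


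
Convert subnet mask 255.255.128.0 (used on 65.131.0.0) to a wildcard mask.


Subnet mask: 255.255.128.0
Wildcard = 255.255.255.255 - subnet mask
255 - 255 = 0
255 - 255 = 0
255 - 128 = 127
255 - 0 = 255
Wildcard: 0.0.127.255


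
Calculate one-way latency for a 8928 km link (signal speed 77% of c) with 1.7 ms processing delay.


Speed = 0.77 * 3e5 km/s = 231000 km/s
Propagation delay = 8928 / 231000 = 0.0386 s = 38.6494 ms
Processing delay = 1.7 ms
Total one-way latency = 40.3494 ms


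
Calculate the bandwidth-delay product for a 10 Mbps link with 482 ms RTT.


BDP = bandwidth * RTT
= 10 Mbps * 482 ms
= 10 * 1e6 * 482 / 1000 bits
= 4820000 bits
= 602500 bytes
= 588.3789 KB
BDP = 4820000 bits (602500 bytes)


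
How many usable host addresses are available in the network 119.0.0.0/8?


Host bits = 32 - 8 = 24
Total addresses = 2^24 = 16777216
Usable = total - 2 (network and broadcast)
Usable hosts: 16777214


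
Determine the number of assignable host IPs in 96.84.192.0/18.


Host bits = 32 - 18 = 14
Total addresses = 2^14 = 16384
Usable = total - 2 (network and broadcast)
Usable hosts: 16382


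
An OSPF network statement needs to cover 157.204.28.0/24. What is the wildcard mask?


Subnet mask: 255.255.255.0
Wildcard = 255.255.255.255 - subnet mask
255 - 255 = 0
255 - 255 = 0
255 - 255 = 0
255 - 0 = 255
Wildcard: 0.0.0.255


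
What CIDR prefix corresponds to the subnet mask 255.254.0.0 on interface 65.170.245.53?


Binary: 11111111.11111110.00000000.00000000
Count leading 1s
Prefix: /15


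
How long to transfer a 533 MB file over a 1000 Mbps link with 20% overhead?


Effective throughput = 1000 * (1 - 20/100) = 800 Mbps
File size in Mb = 533 * 8 = 4264 Mb
Time = 4264 / 800
Time = 5.33 seconds


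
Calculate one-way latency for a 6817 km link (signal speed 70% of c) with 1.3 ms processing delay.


Speed = 0.7 * 3e5 km/s = 210000 km/s
Propagation delay = 6817 / 210000 = 0.0325 s = 32.4619 ms
Processing delay = 1.3 ms
Total one-way latency = 33.7619 ms


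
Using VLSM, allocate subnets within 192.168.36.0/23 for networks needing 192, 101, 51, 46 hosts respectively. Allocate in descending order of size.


192 hosts -> /24 (254 usable): 192.168.36.0/24
101 hosts -> /25 (126 usable): 192.168.37.0/25
51 hosts -> /26 (62 usable): 192.168.37.128/26
46 hosts -> /26 (62 usable): 192.168.37.192/26
Allocation: 192.168.36.0/24 (192 hosts, 254 usable); 192.168.37.0/25 (101 hosts, 126 usable); 192.168.37.128/26 (51 hosts, 62 usable); 192.168.37.192/26 (46 hosts, 62 usable)


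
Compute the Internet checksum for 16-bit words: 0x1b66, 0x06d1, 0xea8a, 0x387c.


Sum all words (with carry folding):
+ 0x1b66 = 0x1b66
+ 0x06d1 = 0x2237
+ 0xea8a = 0x0cc2
+ 0x387c = 0x453e
One's complement: ~0x453e
Checksum = 0xbac1


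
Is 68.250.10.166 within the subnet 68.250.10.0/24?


Subnet network: 68.250.10.0
Test IP AND mask: 68.250.10.0
Yes, 68.250.10.166 is in 68.250.10.0/24


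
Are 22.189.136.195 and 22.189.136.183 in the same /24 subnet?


Mask: 255.255.255.0
22.189.136.195 AND mask = 22.189.136.0
22.189.136.183 AND mask = 22.189.136.0
Yes, same subnet (22.189.136.0)


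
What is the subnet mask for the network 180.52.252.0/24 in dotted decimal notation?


/24 means 24 network bits, 8 host bits
Binary: 11111111111111111111111100000000
Mask: 255.255.255.0


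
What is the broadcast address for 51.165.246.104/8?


Network: 51.0.0.0/8
Host bits = 24
Set all host bits to 1:
Broadcast: 51.255.255.255


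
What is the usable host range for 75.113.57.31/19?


Network: 75.113.32.0
Broadcast: 75.113.63.255
First usable = network + 1
Last usable = broadcast - 1
Range: 75.113.32.1 to 75.113.63.254


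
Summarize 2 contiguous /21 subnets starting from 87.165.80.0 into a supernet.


Original prefix: /21
Number of subnets: 2 = 2^1
New prefix = 21 - 1 = 20
Supernet: 87.165.80.0/20


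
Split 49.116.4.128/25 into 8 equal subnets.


New prefix = 25 + 3 = 28
Each subnet has 16 addresses
  49.116.4.128/28
  49.116.4.144/28
  49.116.4.160/28
  49.116.4.176/28
  49.116.4.192/28
  49.116.4.208/28
  49.116.4.224/28
  49.116.4.240/28
Subnets: 49.116.4.128/28, 49.116.4.144/28, 49.116.4.160/28, 49.116.4.176/28, 49.116.4.192/28, 49.116.4.208/28, 49.116.4.224/28, 49.116.4.240/28


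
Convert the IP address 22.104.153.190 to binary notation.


22 = 00010110
104 = 01101000
153 = 10011001
190 = 10111110
Binary: 00010110.01101000.10011001.10111110


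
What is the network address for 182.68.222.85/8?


IP:   10110110.01000100.11011110.01010101
Mask: 11111111.00000000.00000000.00000000
AND operation:
Net:  10110110.00000000.00000000.00000000
Network: 182.0.0.0/8


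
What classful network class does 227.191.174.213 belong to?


First octet: 227
Binary: 11100011
1110xxxx -> Class D (224-239)
Class D (multicast), default mask N/A


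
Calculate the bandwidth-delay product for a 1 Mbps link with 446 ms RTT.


BDP = bandwidth * RTT
= 1 Mbps * 446 ms
= 1 * 1e6 * 446 / 1000 bits
= 446000 bits
= 55750 bytes
= 54.4434 KB
BDP = 446000 bits (55750 bytes)


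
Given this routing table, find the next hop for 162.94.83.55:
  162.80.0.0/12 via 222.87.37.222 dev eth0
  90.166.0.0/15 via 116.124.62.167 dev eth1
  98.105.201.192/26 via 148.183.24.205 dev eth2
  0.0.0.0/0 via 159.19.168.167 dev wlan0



Longest prefix match for 162.94.83.55:
  /12 162.80.0.0: MATCH
  /15 90.166.0.0: no
  /26 98.105.201.192: no
  /0 0.0.0.0: MATCH
Selected: next-hop 222.87.37.222 via eth0 (matched /12)


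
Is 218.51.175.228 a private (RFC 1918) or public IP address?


RFC 1918 private ranges:
  10.0.0.0/8 (10.0.0.0 - 10.255.255.255)
  172.16.0.0/12 (172.16.0.0 - 172.31.255.255)
  192.168.0.0/16 (192.168.0.0 - 192.168.255.255)
Public (not in any RFC 1918 range)


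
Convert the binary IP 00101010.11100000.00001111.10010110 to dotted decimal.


00101010 = 42
11100000 = 224
00001111 = 15
10010110 = 150
IP: 42.224.15.150


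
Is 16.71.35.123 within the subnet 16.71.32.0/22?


Subnet network: 16.71.32.0
Test IP AND mask: 16.71.32.0
Yes, 16.71.35.123 is in 16.71.32.0/22


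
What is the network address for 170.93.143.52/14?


IP:   10101010.01011101.10001111.00110100
Mask: 11111111.11111100.00000000.00000000
AND operation:
Net:  10101010.01011100.00000000.00000000
Network: 170.92.0.0/14


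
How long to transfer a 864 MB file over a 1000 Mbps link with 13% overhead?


Effective throughput = 1000 * (1 - 13/100) = 870 Mbps
File size in Mb = 864 * 8 = 6912 Mb
Time = 6912 / 870
Time = 7.9448 seconds


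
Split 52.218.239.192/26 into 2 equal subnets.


New prefix = 26 + 1 = 27
Each subnet has 32 addresses
  52.218.239.192/27
  52.218.239.224/27
Subnets: 52.218.239.192/27, 52.218.239.224/27


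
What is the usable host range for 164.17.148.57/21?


Network: 164.17.144.0
Broadcast: 164.17.151.255
First usable = network + 1
Last usable = broadcast - 1
Range: 164.17.144.1 to 164.17.151.254


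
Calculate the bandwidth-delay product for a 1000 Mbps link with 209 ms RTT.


BDP = bandwidth * RTT
= 1000 Mbps * 209 ms
= 1000 * 1e6 * 209 / 1000 bits
= 209000000 bits
= 26125000 bytes
= 25512.6953 KB
BDP = 209000000 bits (26125000 bytes)


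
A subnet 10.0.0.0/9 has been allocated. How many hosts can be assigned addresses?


Host bits = 32 - 9 = 23
Total addresses = 2^23 = 8388608
Usable = total - 2 (network and broadcast)
Usable hosts: 8388606


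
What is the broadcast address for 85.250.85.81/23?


Network: 85.250.84.0/23
Host bits = 9
Set all host bits to 1:
Broadcast: 85.250.85.255


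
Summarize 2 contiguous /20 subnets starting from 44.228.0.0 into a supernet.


Original prefix: /20
Number of subnets: 2 = 2^1
New prefix = 20 - 1 = 19
Supernet: 44.228.0.0/19


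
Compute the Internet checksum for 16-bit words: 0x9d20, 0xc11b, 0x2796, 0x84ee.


Sum all words (with carry folding):
+ 0x9d20 = 0x9d20
+ 0xc11b = 0x5e3c
+ 0x2796 = 0x85d2
+ 0x84ee = 0x0ac1
One's complement: ~0x0ac1
Checksum = 0xf53e


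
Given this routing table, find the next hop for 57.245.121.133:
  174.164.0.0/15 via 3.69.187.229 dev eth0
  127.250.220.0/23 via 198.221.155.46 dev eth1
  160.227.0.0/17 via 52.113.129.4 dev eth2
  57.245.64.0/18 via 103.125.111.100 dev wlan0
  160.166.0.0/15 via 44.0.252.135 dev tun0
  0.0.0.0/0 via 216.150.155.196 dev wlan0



Longest prefix match for 57.245.121.133:
  /15 174.164.0.0: no
  /23 127.250.220.0: no
  /17 160.227.0.0: no
  /18 57.245.64.0: MATCH
  /15 160.166.0.0: no
  /0 0.0.0.0: MATCH
Selected: next-hop 103.125.111.100 via wlan0 (matched /18)


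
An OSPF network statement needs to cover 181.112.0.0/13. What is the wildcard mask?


Subnet mask: 255.248.0.0
Wildcard = 255.255.255.255 - subnet mask
255 - 255 = 0
255 - 248 = 7
255 - 0 = 255
255 - 0 = 255
Wildcard: 0.7.255.255


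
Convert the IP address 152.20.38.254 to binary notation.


152 = 10011000
20 = 00010100
38 = 00100110
254 = 11111110
Binary: 10011000.00010100.00100110.11111110


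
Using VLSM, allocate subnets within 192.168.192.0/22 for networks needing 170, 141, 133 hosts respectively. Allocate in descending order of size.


170 hosts -> /24 (254 usable): 192.168.192.0/24
141 hosts -> /24 (254 usable): 192.168.193.0/24
133 hosts -> /24 (254 usable): 192.168.194.0/24
Allocation: 192.168.192.0/24 (170 hosts, 254 usable); 192.168.193.0/24 (141 hosts, 254 usable); 192.168.194.0/24 (133 hosts, 254 usable)


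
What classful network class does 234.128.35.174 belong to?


First octet: 234
Binary: 11101010
1110xxxx -> Class D (224-239)
Class D (multicast), default mask N/A


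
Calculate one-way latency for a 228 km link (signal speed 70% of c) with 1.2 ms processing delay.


Speed = 0.7 * 3e5 km/s = 210000 km/s
Propagation delay = 228 / 210000 = 0.0011 s = 1.0857 ms
Processing delay = 1.2 ms
Total one-way latency = 2.2857 ms


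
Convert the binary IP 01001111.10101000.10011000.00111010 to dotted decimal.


01001111 = 79
10101000 = 168
10011000 = 152
00111010 = 58
IP: 79.168.152.58


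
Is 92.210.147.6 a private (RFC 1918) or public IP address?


RFC 1918 private ranges:
  10.0.0.0/8 (10.0.0.0 - 10.255.255.255)
  172.16.0.0/12 (172.16.0.0 - 172.31.255.255)
  192.168.0.0/16 (192.168.0.0 - 192.168.255.255)
Public (not in any RFC 1918 range)


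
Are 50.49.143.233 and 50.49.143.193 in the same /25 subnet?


Mask: 255.255.255.128
50.49.143.233 AND mask = 50.49.143.128
50.49.143.193 AND mask = 50.49.143.128
Yes, same subnet (50.49.143.128)


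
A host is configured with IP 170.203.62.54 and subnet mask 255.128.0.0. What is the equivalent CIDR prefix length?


Binary: 11111111.10000000.00000000.00000000
Count leading 1s
Prefix: /9


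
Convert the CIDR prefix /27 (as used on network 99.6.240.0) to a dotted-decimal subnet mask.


/27 means 27 network bits, 5 host bits
Binary: 11111111111111111111111111100000
Mask: 255.255.255.224


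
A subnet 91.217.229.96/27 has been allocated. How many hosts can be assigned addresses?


Host bits = 32 - 27 = 5
Total addresses = 2^5 = 32
Usable = total - 2 (network and broadcast)
Usable hosts: 30


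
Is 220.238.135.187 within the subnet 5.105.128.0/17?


Subnet network: 5.105.128.0
Test IP AND mask: 220.238.128.0
No, 220.238.135.187 is not in 5.105.128.0/17


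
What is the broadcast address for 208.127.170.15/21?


Network: 208.127.168.0/21
Host bits = 11
Set all host bits to 1:
Broadcast: 208.127.175.255


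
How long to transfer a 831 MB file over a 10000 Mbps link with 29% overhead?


Effective throughput = 10000 * (1 - 29/100) = 7100 Mbps
File size in Mb = 831 * 8 = 6648 Mb
Time = 6648 / 7100
Time = 0.9363 seconds


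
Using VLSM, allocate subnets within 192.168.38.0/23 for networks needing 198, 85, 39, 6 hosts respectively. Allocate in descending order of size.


198 hosts -> /24 (254 usable): 192.168.38.0/24
85 hosts -> /25 (126 usable): 192.168.39.0/25
39 hosts -> /26 (62 usable): 192.168.39.128/26
6 hosts -> /29 (6 usable): 192.168.39.192/29
Allocation: 192.168.38.0/24 (198 hosts, 254 usable); 192.168.39.0/25 (85 hosts, 126 usable); 192.168.39.128/26 (39 hosts, 62 usable); 192.168.39.192/29 (6 hosts, 6 usable)


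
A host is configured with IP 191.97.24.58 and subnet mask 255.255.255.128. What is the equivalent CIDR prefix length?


Binary: 11111111.11111111.11111111.10000000
Count leading 1s
Prefix: /25


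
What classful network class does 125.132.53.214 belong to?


First octet: 125
Binary: 01111101
0xxxxxxx -> Class A (1-126)
Class A, default mask 255.0.0.0 (/8)


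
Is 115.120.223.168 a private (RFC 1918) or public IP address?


RFC 1918 private ranges:
  10.0.0.0/8 (10.0.0.0 - 10.255.255.255)
  172.16.0.0/12 (172.16.0.0 - 172.31.255.255)
  192.168.0.0/16 (192.168.0.0 - 192.168.255.255)
Public (not in any RFC 1918 range)


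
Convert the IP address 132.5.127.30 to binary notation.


132 = 10000100
5 = 00000101
127 = 01111111
30 = 00011110
Binary: 10000100.00000101.01111111.00011110


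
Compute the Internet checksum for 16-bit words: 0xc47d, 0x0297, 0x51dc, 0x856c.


Sum all words (with carry folding):
+ 0xc47d = 0xc47d
+ 0x0297 = 0xc714
+ 0x51dc = 0x18f1
+ 0x856c = 0x9e5d
One's complement: ~0x9e5d
Checksum = 0x61a2


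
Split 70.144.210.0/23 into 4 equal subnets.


New prefix = 23 + 2 = 25
Each subnet has 128 addresses
  70.144.210.0/25
  70.144.210.128/25
  70.144.211.0/25
  70.144.211.128/25
Subnets: 70.144.210.0/25, 70.144.210.128/25, 70.144.211.0/25, 70.144.211.128/25


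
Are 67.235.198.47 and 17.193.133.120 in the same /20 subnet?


Mask: 255.255.240.0
67.235.198.47 AND mask = 67.235.192.0
17.193.133.120 AND mask = 17.193.128.0
No, different subnets (67.235.192.0 vs 17.193.128.0)


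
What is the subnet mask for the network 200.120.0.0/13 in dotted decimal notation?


/13 means 13 network bits, 19 host bits
Binary: 11111111111110000000000000000000
Mask: 255.248.0.0


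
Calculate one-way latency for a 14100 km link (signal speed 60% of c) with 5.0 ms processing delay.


Speed = 0.6 * 3e5 km/s = 180000 km/s
Propagation delay = 14100 / 180000 = 0.0783 s = 78.3333 ms
Processing delay = 5.0 ms
Total one-way latency = 83.3333 ms


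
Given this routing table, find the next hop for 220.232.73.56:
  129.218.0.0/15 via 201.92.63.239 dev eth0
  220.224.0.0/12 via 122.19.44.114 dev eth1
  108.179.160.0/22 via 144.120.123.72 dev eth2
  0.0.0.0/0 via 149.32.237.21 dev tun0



Longest prefix match for 220.232.73.56:
  /15 129.218.0.0: no
  /12 220.224.0.0: MATCH
  /22 108.179.160.0: no
  /0 0.0.0.0: MATCH
Selected: next-hop 122.19.44.114 via eth1 (matched /12)


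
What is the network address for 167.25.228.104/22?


IP:   10100111.00011001.11100100.01101000
Mask: 11111111.11111111.11111100.00000000
AND operation:
Net:  10100111.00011001.11100100.00000000
Network: 167.25.228.0/22


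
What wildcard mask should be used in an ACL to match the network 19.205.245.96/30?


Subnet mask: 255.255.255.252
Wildcard = 255.255.255.255 - subnet mask
255 - 255 = 0
255 - 255 = 0
255 - 255 = 0
255 - 252 = 3
Wildcard: 0.0.0.3


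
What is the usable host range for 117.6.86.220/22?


Network: 117.6.84.0
Broadcast: 117.6.87.255
First usable = network + 1
Last usable = broadcast - 1
Range: 117.6.84.1 to 117.6.87.254


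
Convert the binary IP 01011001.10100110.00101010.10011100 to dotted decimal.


01011001 = 89
10100110 = 166
00101010 = 42
10011100 = 156
IP: 89.166.42.156


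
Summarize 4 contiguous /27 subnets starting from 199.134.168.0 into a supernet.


Original prefix: /27
Number of subnets: 4 = 2^2
New prefix = 27 - 2 = 25
Supernet: 199.134.168.0/25


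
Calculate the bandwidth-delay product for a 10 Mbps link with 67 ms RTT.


BDP = bandwidth * RTT
= 10 Mbps * 67 ms
= 10 * 1e6 * 67 / 1000 bits
= 670000 bits
= 83750 bytes
= 81.7871 KB
BDP = 670000 bits (83750 bytes)


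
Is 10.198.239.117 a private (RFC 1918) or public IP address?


RFC 1918 private ranges:
  10.0.0.0/8 (10.0.0.0 - 10.255.255.255)
  172.16.0.0/12 (172.16.0.0 - 172.31.255.255)
  192.168.0.0/16 (192.168.0.0 - 192.168.255.255)
Private (in 10.0.0.0/8)


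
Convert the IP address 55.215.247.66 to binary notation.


55 = 00110111
215 = 11010111
247 = 11110111
66 = 01000010
Binary: 00110111.11010111.11110111.01000010


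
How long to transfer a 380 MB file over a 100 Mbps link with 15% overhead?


Effective throughput = 100 * (1 - 15/100) = 85 Mbps
File size in Mb = 380 * 8 = 3040 Mb
Time = 3040 / 85
Time = 35.7647 seconds


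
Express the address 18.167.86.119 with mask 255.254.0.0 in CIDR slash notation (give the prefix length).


Binary: 11111111.11111110.00000000.00000000
Count leading 1s
Prefix: /15


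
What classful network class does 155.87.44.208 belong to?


First octet: 155
Binary: 10011011
10xxxxxx -> Class B (128-191)
Class B, default mask 255.255.0.0 (/16)


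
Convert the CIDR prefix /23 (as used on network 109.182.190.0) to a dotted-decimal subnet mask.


/23 means 23 network bits, 9 host bits
Binary: 11111111111111111111111000000000
Mask: 255.255.254.0


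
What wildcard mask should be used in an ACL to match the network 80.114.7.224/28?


Subnet mask: 255.255.255.240
Wildcard = 255.255.255.255 - subnet mask
255 - 255 = 0
255 - 255 = 0
255 - 255 = 0
255 - 240 = 15
Wildcard: 0.0.0.15


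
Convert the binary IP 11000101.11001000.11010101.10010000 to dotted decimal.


11000101 = 197
11001000 = 200
11010101 = 213
10010000 = 144
IP: 197.200.213.144


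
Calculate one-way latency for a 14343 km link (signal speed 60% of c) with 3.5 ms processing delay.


Speed = 0.6 * 3e5 km/s = 180000 km/s
Propagation delay = 14343 / 180000 = 0.0797 s = 79.6833 ms
Processing delay = 3.5 ms
Total one-way latency = 83.1833 ms


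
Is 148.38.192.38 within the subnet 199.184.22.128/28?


Subnet network: 199.184.22.128
Test IP AND mask: 148.38.192.32
No, 148.38.192.38 is not in 199.184.22.128/28


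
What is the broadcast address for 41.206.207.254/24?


Network: 41.206.207.0/24
Host bits = 8
Set all host bits to 1:
Broadcast: 41.206.207.255


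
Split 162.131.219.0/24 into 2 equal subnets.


New prefix = 24 + 1 = 25
Each subnet has 128 addresses
  162.131.219.0/25
  162.131.219.128/25
Subnets: 162.131.219.0/25, 162.131.219.128/25


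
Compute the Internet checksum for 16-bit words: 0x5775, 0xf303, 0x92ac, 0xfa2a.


Sum all words (with carry folding):
+ 0x5775 = 0x5775
+ 0xf303 = 0x4a79
+ 0x92ac = 0xdd25
+ 0xfa2a = 0xd750
One's complement: ~0xd750
Checksum = 0x28af


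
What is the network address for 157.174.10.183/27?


IP:   10011101.10101110.00001010.10110111
Mask: 11111111.11111111.11111111.11100000
AND operation:
Net:  10011101.10101110.00001010.10100000
Network: 157.174.10.160/27


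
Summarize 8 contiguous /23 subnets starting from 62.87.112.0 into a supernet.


Original prefix: /23
Number of subnets: 8 = 2^3
New prefix = 23 - 3 = 20
Supernet: 62.87.112.0/20


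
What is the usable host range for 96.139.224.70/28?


Network: 96.139.224.64
Broadcast: 96.139.224.79
First usable = network + 1
Last usable = broadcast - 1
Range: 96.139.224.65 to 96.139.224.78


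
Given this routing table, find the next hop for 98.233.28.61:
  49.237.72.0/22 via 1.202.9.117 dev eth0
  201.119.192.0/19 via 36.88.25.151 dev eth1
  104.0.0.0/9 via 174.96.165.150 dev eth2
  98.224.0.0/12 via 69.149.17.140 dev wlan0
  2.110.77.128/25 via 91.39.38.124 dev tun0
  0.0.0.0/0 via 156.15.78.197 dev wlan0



Longest prefix match for 98.233.28.61:
  /22 49.237.72.0: no
  /19 201.119.192.0: no
  /9 104.0.0.0: no
  /12 98.224.0.0: MATCH
  /25 2.110.77.128: no
  /0 0.0.0.0: MATCH
Selected: next-hop 69.149.17.140 via wlan0 (matched /12)


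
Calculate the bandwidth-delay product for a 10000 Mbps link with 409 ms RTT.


BDP = bandwidth * RTT
= 10000 Mbps * 409 ms
= 10000 * 1e6 * 409 / 1000 bits
= 4090000000 bits
= 511250000 bytes
= 499267.5781 KB
BDP = 4090000000 bits (511250000 bytes)


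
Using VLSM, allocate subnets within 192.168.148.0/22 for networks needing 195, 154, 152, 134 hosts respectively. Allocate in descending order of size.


195 hosts -> /24 (254 usable): 192.168.148.0/24
154 hosts -> /24 (254 usable): 192.168.149.0/24
152 hosts -> /24 (254 usable): 192.168.150.0/24
134 hosts -> /24 (254 usable): 192.168.151.0/24
Allocation: 192.168.148.0/24 (195 hosts, 254 usable); 192.168.149.0/24 (154 hosts, 254 usable); 192.168.150.0/24 (152 hosts, 254 usable); 192.168.151.0/24 (134 hosts, 254 usable)


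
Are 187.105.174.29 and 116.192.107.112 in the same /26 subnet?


Mask: 255.255.255.192
187.105.174.29 AND mask = 187.105.174.0
116.192.107.112 AND mask = 116.192.107.64
No, different subnets (187.105.174.0 vs 116.192.107.64)


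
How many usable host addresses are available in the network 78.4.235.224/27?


Host bits = 32 - 27 = 5
Total addresses = 2^5 = 32
Usable = total - 2 (network and broadcast)
Usable hosts: 30


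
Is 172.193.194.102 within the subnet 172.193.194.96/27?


Subnet network: 172.193.194.96
Test IP AND mask: 172.193.194.96
Yes, 172.193.194.102 is in 172.193.194.96/27


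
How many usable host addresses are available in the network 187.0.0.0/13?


Host bits = 32 - 13 = 19
Total addresses = 2^19 = 524288
Usable = total - 2 (network and broadcast)
Usable hosts: 524286


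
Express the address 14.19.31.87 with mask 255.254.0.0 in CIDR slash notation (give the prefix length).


Binary: 11111111.11111110.00000000.00000000
Count leading 1s
Prefix: /15


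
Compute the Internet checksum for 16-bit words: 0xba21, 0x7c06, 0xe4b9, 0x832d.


Sum all words (with carry folding):
+ 0xba21 = 0xba21
+ 0x7c06 = 0x3628
+ 0xe4b9 = 0x1ae2
+ 0x832d = 0x9e0f
One's complement: ~0x9e0f
Checksum = 0x61f0


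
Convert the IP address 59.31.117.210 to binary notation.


59 = 00111011
31 = 00011111
117 = 01110101
210 = 11010010
Binary: 00111011.00011111.01110101.11010010


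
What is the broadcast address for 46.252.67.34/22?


Network: 46.252.64.0/22
Host bits = 10
Set all host bits to 1:
Broadcast: 46.252.67.255


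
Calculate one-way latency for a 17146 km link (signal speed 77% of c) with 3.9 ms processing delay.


Speed = 0.77 * 3e5 km/s = 231000 km/s
Propagation delay = 17146 / 231000 = 0.0742 s = 74.2251 ms
Processing delay = 3.9 ms
Total one-way latency = 78.1251 ms


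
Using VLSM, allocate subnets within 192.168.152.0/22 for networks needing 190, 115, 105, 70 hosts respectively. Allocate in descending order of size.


190 hosts -> /24 (254 usable): 192.168.152.0/24
115 hosts -> /25 (126 usable): 192.168.153.0/25
105 hosts -> /25 (126 usable): 192.168.153.128/25
70 hosts -> /25 (126 usable): 192.168.154.0/25
Allocation: 192.168.152.0/24 (190 hosts, 254 usable); 192.168.153.0/25 (115 hosts, 126 usable); 192.168.153.128/25 (105 hosts, 126 usable); 192.168.154.0/25 (70 hosts, 126 usable)


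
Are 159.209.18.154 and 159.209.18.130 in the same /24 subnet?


Mask: 255.255.255.0
159.209.18.154 AND mask = 159.209.18.0
159.209.18.130 AND mask = 159.209.18.0
Yes, same subnet (159.209.18.0)


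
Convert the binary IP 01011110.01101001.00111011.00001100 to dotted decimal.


01011110 = 94
01101001 = 105
00111011 = 59
00001100 = 12
IP: 94.105.59.12


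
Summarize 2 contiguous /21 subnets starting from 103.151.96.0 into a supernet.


Original prefix: /21
Number of subnets: 2 = 2^1
New prefix = 21 - 1 = 20
Supernet: 103.151.96.0/20


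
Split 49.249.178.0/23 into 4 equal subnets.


New prefix = 23 + 2 = 25
Each subnet has 128 addresses
  49.249.178.0/25
  49.249.178.128/25
  49.249.179.0/25
  49.249.179.128/25
Subnets: 49.249.178.0/25, 49.249.178.128/25, 49.249.179.0/25, 49.249.179.128/25


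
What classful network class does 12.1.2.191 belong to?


First octet: 12
Binary: 00001100
0xxxxxxx -> Class A (1-126)
Class A, default mask 255.0.0.0 (/8)


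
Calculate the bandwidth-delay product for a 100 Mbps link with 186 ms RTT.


BDP = bandwidth * RTT
= 100 Mbps * 186 ms
= 100 * 1e6 * 186 / 1000 bits
= 18600000 bits
= 2325000 bytes
= 2270.5078 KB
BDP = 18600000 bits (2325000 bytes)


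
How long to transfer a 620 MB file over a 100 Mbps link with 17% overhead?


Effective throughput = 100 * (1 - 17/100) = 83 Mbps
File size in Mb = 620 * 8 = 4960 Mb
Time = 4960 / 83
Time = 59.759 seconds


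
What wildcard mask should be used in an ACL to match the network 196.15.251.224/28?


Subnet mask: 255.255.255.240
Wildcard = 255.255.255.255 - subnet mask
255 - 255 = 0
255 - 255 = 0
255 - 255 = 0
255 - 240 = 15
Wildcard: 0.0.0.15


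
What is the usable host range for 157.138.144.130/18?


Network: 157.138.128.0
Broadcast: 157.138.191.255
First usable = network + 1
Last usable = broadcast - 1
Range: 157.138.128.1 to 157.138.191.254


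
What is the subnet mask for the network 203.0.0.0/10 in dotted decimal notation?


/10 means 10 network bits, 22 host bits
Binary: 11111111110000000000000000000000
Mask: 255.192.0.0


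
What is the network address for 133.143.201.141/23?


IP:   10000101.10001111.11001001.10001101
Mask: 11111111.11111111.11111110.00000000
AND operation:
Net:  10000101.10001111.11001000.00000000
Network: 133.143.200.0/23


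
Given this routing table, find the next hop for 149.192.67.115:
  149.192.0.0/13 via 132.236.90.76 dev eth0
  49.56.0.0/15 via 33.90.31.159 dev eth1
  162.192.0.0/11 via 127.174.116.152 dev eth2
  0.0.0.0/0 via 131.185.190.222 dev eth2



Longest prefix match for 149.192.67.115:
  /13 149.192.0.0: MATCH
  /15 49.56.0.0: no
  /11 162.192.0.0: no
  /0 0.0.0.0: MATCH
Selected: next-hop 132.236.90.76 via eth0 (matched /13)


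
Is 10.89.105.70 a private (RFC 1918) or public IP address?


RFC 1918 private ranges:
  10.0.0.0/8 (10.0.0.0 - 10.255.255.255)
  172.16.0.0/12 (172.16.0.0 - 172.31.255.255)
  192.168.0.0/16 (192.168.0.0 - 192.168.255.255)
Private (in 10.0.0.0/8)


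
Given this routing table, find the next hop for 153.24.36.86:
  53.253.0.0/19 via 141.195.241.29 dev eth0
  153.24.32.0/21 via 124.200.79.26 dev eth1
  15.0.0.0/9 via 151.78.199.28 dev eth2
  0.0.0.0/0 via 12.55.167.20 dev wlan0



Longest prefix match for 153.24.36.86:
  /19 53.253.0.0: no
  /21 153.24.32.0: MATCH
  /9 15.0.0.0: no
  /0 0.0.0.0: MATCH
Selected: next-hop 124.200.79.26 via eth1 (matched /21)


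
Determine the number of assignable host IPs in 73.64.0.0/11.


Host bits = 32 - 11 = 21
Total addresses = 2^21 = 2097152
Usable = total - 2 (network and broadcast)
Usable hosts: 2097150


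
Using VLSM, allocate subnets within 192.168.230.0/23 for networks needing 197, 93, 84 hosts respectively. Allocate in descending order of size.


197 hosts -> /24 (254 usable): 192.168.230.0/24
93 hosts -> /25 (126 usable): 192.168.231.0/25
84 hosts -> /25 (126 usable): 192.168.231.128/25
Allocation: 192.168.230.0/24 (197 hosts, 254 usable); 192.168.231.0/25 (93 hosts, 126 usable); 192.168.231.128/25 (84 hosts, 126 usable)


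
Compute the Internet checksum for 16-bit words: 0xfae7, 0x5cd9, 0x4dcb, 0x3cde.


Sum all words (with carry folding):
+ 0xfae7 = 0xfae7
+ 0x5cd9 = 0x57c1
+ 0x4dcb = 0xa58c
+ 0x3cde = 0xe26a
One's complement: ~0xe26a
Checksum = 0x1d95


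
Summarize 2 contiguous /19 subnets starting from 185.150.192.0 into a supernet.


Original prefix: /19
Number of subnets: 2 = 2^1
New prefix = 19 - 1 = 18
Supernet: 185.150.192.0/18


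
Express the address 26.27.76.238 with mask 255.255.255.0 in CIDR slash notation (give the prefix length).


Binary: 11111111.11111111.11111111.00000000
Count leading 1s
Prefix: /24


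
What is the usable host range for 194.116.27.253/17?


Network: 194.116.0.0
Broadcast: 194.116.127.255
First usable = network + 1
Last usable = broadcast - 1
Range: 194.116.0.1 to 194.116.127.254


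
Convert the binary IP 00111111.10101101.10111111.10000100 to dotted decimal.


00111111 = 63
10101101 = 173
10111111 = 191
10000100 = 132
IP: 63.173.191.132


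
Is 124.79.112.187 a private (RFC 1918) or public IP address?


RFC 1918 private ranges:
  10.0.0.0/8 (10.0.0.0 - 10.255.255.255)
  172.16.0.0/12 (172.16.0.0 - 172.31.255.255)
  192.168.0.0/16 (192.168.0.0 - 192.168.255.255)
Public (not in any RFC 1918 range)


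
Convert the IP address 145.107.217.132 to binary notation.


145 = 10010001
107 = 01101011
217 = 11011001
132 = 10000100
Binary: 10010001.01101011.11011001.10000100


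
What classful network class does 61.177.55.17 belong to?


First octet: 61
Binary: 00111101
0xxxxxxx -> Class A (1-126)
Class A, default mask 255.0.0.0 (/8)


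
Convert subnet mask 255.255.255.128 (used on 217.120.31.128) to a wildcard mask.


Subnet mask: 255.255.255.128
Wildcard = 255.255.255.255 - subnet mask
255 - 255 = 0
255 - 255 = 0
255 - 255 = 0
255 - 128 = 127
Wildcard: 0.0.0.127


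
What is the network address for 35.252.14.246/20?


IP:   00100011.11111100.00001110.11110110
Mask: 11111111.11111111.11110000.00000000
AND operation:
Net:  00100011.11111100.00000000.00000000
Network: 35.252.0.0/20


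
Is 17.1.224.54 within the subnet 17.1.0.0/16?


Subnet network: 17.1.0.0
Test IP AND mask: 17.1.0.0
Yes, 17.1.224.54 is in 17.1.0.0/16


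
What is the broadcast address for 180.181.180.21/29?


Network: 180.181.180.16/29
Host bits = 3
Set all host bits to 1:
Broadcast: 180.181.180.23


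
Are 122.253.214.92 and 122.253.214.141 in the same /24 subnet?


Mask: 255.255.255.0
122.253.214.92 AND mask = 122.253.214.0
122.253.214.141 AND mask = 122.253.214.0
Yes, same subnet (122.253.214.0)


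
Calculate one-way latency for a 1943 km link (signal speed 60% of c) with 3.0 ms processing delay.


Speed = 0.6 * 3e5 km/s = 180000 km/s
Propagation delay = 1943 / 180000 = 0.0108 s = 10.7944 ms
Processing delay = 3.0 ms
Total one-way latency = 13.7944 ms


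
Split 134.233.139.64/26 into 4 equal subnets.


New prefix = 26 + 2 = 28
Each subnet has 16 addresses
  134.233.139.64/28
  134.233.139.80/28
  134.233.139.96/28
  134.233.139.112/28
Subnets: 134.233.139.64/28, 134.233.139.80/28, 134.233.139.96/28, 134.233.139.112/28


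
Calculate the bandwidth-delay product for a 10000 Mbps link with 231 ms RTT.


BDP = bandwidth * RTT
= 10000 Mbps * 231 ms
= 10000 * 1e6 * 231 / 1000 bits
= 2310000000 bits
= 288750000 bytes
= 281982.4219 KB
BDP = 2310000000 bits (288750000 bytes)


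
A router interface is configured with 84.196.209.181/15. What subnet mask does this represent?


/15 means 15 network bits, 17 host bits
Binary: 11111111111111100000000000000000
Mask: 255.254.0.0


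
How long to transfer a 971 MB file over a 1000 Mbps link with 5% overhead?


Effective throughput = 1000 * (1 - 5/100) = 950 Mbps
File size in Mb = 971 * 8 = 7768 Mb
Time = 7768 / 950
Time = 8.1768 seconds


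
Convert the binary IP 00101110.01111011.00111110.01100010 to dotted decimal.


00101110 = 46
01111011 = 123
00111110 = 62
01100010 = 98
IP: 46.123.62.98


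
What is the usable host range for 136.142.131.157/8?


Network: 136.0.0.0
Broadcast: 136.255.255.255
First usable = network + 1
Last usable = broadcast - 1
Range: 136.0.0.1 to 136.255.255.254


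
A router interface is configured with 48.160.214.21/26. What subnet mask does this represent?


/26 means 26 network bits, 6 host bits
Binary: 11111111111111111111111111000000
Mask: 255.255.255.192


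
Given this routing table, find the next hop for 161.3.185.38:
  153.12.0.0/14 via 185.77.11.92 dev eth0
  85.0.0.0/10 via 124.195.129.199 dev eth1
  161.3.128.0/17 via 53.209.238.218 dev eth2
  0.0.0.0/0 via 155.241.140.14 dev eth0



Longest prefix match for 161.3.185.38:
  /14 153.12.0.0: no
  /10 85.0.0.0: no
  /17 161.3.128.0: MATCH
  /0 0.0.0.0: MATCH
Selected: next-hop 53.209.238.218 via eth2 (matched /17)


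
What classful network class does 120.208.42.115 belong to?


First octet: 120
Binary: 01111000
0xxxxxxx -> Class A (1-126)
Class A, default mask 255.0.0.0 (/8)


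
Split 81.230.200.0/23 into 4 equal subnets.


New prefix = 23 + 2 = 25
Each subnet has 128 addresses
  81.230.200.0/25
  81.230.200.128/25
  81.230.201.0/25
  81.230.201.128/25
Subnets: 81.230.200.0/25, 81.230.200.128/25, 81.230.201.0/25, 81.230.201.128/25


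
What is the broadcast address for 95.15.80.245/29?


Network: 95.15.80.240/29
Host bits = 3
Set all host bits to 1:
Broadcast: 95.15.80.247


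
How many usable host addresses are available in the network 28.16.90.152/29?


Host bits = 32 - 29 = 3
Total addresses = 2^3 = 8
Usable = total - 2 (network and broadcast)
Usable hosts: 6


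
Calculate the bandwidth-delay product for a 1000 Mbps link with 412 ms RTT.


BDP = bandwidth * RTT
= 1000 Mbps * 412 ms
= 1000 * 1e6 * 412 / 1000 bits
= 412000000 bits
= 51500000 bytes
= 50292.9688 KB
BDP = 412000000 bits (51500000 bytes)


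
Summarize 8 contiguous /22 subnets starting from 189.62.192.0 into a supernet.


Original prefix: /22
Number of subnets: 8 = 2^3
New prefix = 22 - 3 = 19
Supernet: 189.62.192.0/19


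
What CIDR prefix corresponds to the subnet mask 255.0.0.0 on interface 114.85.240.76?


Binary: 11111111.00000000.00000000.00000000
Count leading 1s
Prefix: /8


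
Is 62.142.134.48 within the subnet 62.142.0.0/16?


Subnet network: 62.142.0.0
Test IP AND mask: 62.142.0.0
Yes, 62.142.134.48 is in 62.142.0.0/16


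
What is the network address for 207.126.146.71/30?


IP:   11001111.01111110.10010010.01000111
Mask: 11111111.11111111.11111111.11111100
AND operation:
Net:  11001111.01111110.10010010.01000100
Network: 207.126.146.68/30


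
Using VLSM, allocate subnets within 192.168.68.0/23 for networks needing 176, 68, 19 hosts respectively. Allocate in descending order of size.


176 hosts -> /24 (254 usable): 192.168.68.0/24
68 hosts -> /25 (126 usable): 192.168.69.0/25
19 hosts -> /27 (30 usable): 192.168.69.128/27
Allocation: 192.168.68.0/24 (176 hosts, 254 usable); 192.168.69.0/25 (68 hosts, 126 usable); 192.168.69.128/27 (19 hosts, 30 usable)


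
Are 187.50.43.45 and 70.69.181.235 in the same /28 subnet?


Mask: 255.255.255.240
187.50.43.45 AND mask = 187.50.43.32
70.69.181.235 AND mask = 70.69.181.224
No, different subnets (187.50.43.32 vs 70.69.181.224)


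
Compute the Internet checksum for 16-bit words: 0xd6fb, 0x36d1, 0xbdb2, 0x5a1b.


Sum all words (with carry folding):
+ 0xd6fb = 0xd6fb
+ 0x36d1 = 0x0dcd
+ 0xbdb2 = 0xcb7f
+ 0x5a1b = 0x259b
One's complement: ~0x259b
Checksum = 0xda64


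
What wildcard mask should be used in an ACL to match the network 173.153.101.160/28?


Subnet mask: 255.255.255.240
Wildcard = 255.255.255.255 - subnet mask
255 - 255 = 0
255 - 255 = 0
255 - 255 = 0
255 - 240 = 15
Wildcard: 0.0.0.15
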